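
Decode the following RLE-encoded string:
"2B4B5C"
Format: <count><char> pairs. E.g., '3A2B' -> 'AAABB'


Expanding each <count><char> pair:
  2B -> 'BB'
  4B -> 'BBBB'
  5C -> 'CCCCC'

Decoded = BBBBBBCCCCC


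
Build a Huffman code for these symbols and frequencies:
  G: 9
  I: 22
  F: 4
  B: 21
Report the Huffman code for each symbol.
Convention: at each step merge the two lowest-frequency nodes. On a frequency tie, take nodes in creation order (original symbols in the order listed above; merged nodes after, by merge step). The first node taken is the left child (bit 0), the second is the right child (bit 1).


Huffman tree construction:
Step 1: Merge F(4) + G(9) = 13
Step 2: Merge (F+G)(13) + B(21) = 34
Step 3: Merge I(22) + ((F+G)+B)(34) = 56
Read each symbol's code off the tree from the root (left child = 0, right child = 1).

Codes:
  G: 101 (length 3)
  I: 0 (length 1)
  F: 100 (length 3)
  B: 11 (length 2)
Average code length: 103/56 = 1.8393 bits/symbol


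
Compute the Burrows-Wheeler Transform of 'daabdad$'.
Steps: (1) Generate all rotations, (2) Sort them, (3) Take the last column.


Rotations (sorted):
  0: $daabdad -> last char: d
  1: aabdad$d -> last char: d
  2: abdad$da -> last char: a
  3: ad$daabd -> last char: d
  4: bdad$daa -> last char: a
  5: d$daabda -> last char: a
  6: daabdad$ -> last char: $
  7: dad$daab -> last char: b


BWT = ddadaa$b


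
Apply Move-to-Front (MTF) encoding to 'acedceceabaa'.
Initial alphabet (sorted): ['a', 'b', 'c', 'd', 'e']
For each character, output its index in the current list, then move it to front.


MTF encoding:
'a': index 0 in ['a', 'b', 'c', 'd', 'e'] -> ['a', 'b', 'c', 'd', 'e']
'c': index 2 in ['a', 'b', 'c', 'd', 'e'] -> ['c', 'a', 'b', 'd', 'e']
'e': index 4 in ['c', 'a', 'b', 'd', 'e'] -> ['e', 'c', 'a', 'b', 'd']
'd': index 4 in ['e', 'c', 'a', 'b', 'd'] -> ['d', 'e', 'c', 'a', 'b']
'c': index 2 in ['d', 'e', 'c', 'a', 'b'] -> ['c', 'd', 'e', 'a', 'b']
'e': index 2 in ['c', 'd', 'e', 'a', 'b'] -> ['e', 'c', 'd', 'a', 'b']
'c': index 1 in ['e', 'c', 'd', 'a', 'b'] -> ['c', 'e', 'd', 'a', 'b']
'e': index 1 in ['c', 'e', 'd', 'a', 'b'] -> ['e', 'c', 'd', 'a', 'b']
'a': index 3 in ['e', 'c', 'd', 'a', 'b'] -> ['a', 'e', 'c', 'd', 'b']
'b': index 4 in ['a', 'e', 'c', 'd', 'b'] -> ['b', 'a', 'e', 'c', 'd']
'a': index 1 in ['b', 'a', 'e', 'c', 'd'] -> ['a', 'b', 'e', 'c', 'd']
'a': index 0 in ['a', 'b', 'e', 'c', 'd'] -> ['a', 'b', 'e', 'c', 'd']


Output: [0, 2, 4, 4, 2, 2, 1, 1, 3, 4, 1, 0]


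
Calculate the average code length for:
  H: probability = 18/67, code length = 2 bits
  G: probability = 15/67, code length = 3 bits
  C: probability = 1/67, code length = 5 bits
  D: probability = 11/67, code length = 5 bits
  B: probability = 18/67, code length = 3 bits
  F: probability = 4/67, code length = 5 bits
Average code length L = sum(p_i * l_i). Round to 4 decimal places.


Weighted contributions p_i * l_i:
  H: (18/67) * 2 = 36/67
  G: (15/67) * 3 = 45/67
  C: (1/67) * 5 = 5/67
  D: (11/67) * 5 = 55/67
  B: (18/67) * 3 = 54/67
  F: (4/67) * 5 = 20/67
Sum = (36 + 45 + 5 + 55 + 54 + 20)/67 = 215/67

L = 215/67 = 3.2090 bits/symbol


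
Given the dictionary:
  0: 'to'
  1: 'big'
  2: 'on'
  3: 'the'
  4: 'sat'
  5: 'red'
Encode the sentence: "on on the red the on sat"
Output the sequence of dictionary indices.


Look up each word in the dictionary:
  'on' -> 2
  'on' -> 2
  'the' -> 3
  'red' -> 5
  'the' -> 3
  'on' -> 2
  'sat' -> 4

Encoded: [2, 2, 3, 5, 3, 2, 4]


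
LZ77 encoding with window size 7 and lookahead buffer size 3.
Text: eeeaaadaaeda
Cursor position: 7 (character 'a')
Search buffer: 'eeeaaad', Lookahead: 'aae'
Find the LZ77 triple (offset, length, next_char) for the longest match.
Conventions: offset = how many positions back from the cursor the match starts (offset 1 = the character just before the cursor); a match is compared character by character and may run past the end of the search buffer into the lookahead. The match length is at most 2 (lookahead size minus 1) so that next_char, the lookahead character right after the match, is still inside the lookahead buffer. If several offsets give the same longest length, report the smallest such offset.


Try each offset into the search buffer:
  offset=1 (pos 6, char 'd'): match length 0
  offset=2 (pos 5, char 'a'): match length 1
  offset=3 (pos 4, char 'a'): match length 2
  offset=4 (pos 3, char 'a'): match length 2
  offset=5 (pos 2, char 'e'): match length 0
  offset=6 (pos 1, char 'e'): match length 0
  offset=7 (pos 0, char 'e'): match length 0
Longest match has length 2, found at offsets 3, 4; take the smallest, offset 3.
next_char = character at position 7 + 2 = 9 -> 'e'

Best match: offset=3, length=2 (matching 'aa' starting at position 4)
LZ77 triple: (3, 2, 'e')


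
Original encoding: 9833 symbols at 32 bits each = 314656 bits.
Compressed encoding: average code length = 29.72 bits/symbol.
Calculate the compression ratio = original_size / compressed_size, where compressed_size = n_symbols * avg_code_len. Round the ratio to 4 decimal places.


original_size = n_symbols * orig_bits = 9833 * 32 = 314656 bits
compressed_size = n_symbols * avg_code_len = 9833 * 29.72 = 292236.76 bits
ratio = original_size / compressed_size = 314656 / 292236.76 = 1.0767

Compression ratio = 1.0767


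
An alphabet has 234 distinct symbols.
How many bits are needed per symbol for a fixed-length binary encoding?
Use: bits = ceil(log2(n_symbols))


log2(234) = 7.8704
Bracket: 2^7 = 128 < 234 <= 2^8 = 256
So ceil(log2(234)) = 8

bits = ceil(log2(234)) = ceil(7.8704) = 8 bits


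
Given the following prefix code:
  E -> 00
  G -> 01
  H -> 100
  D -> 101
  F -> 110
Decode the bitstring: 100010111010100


Decoding step by step:
Bits 100 -> H
Bits 01 -> G
Bits 01 -> G
Bits 110 -> F
Bits 101 -> D
Bits 00 -> E


Decoded message: HGGFDE


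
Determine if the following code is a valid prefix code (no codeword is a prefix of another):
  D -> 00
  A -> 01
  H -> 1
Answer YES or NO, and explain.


Checking each pair (does one codeword prefix another?):
  D='00' vs A='01': no prefix
  D='00' vs H='1': no prefix
  A='01' vs D='00': no prefix
  A='01' vs H='1': no prefix
  H='1' vs D='00': no prefix
  H='1' vs A='01': no prefix
No violation found over all pairs.

YES -- this is a valid prefix code. No codeword is a prefix of any other codeword.


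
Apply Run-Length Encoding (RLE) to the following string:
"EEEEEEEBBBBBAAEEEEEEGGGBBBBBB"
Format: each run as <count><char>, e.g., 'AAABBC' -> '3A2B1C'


Scanning runs left to right:
  i=0: run of 'E' x 7 -> '7E'
  i=7: run of 'B' x 5 -> '5B'
  i=12: run of 'A' x 2 -> '2A'
  i=14: run of 'E' x 6 -> '6E'
  i=20: run of 'G' x 3 -> '3G'
  i=23: run of 'B' x 6 -> '6B'

RLE = 7E5B2A6E3G6B


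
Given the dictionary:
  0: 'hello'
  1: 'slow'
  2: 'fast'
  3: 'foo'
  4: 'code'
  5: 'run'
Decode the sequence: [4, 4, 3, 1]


Look up each index in the dictionary:
  4 -> 'code'
  4 -> 'code'
  3 -> 'foo'
  1 -> 'slow'

Decoded: "code code foo slow"


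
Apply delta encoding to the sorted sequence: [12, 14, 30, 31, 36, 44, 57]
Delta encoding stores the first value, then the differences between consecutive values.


First value: 12
Deltas:
  14 - 12 = 2
  30 - 14 = 16
  31 - 30 = 1
  36 - 31 = 5
  44 - 36 = 8
  57 - 44 = 13


Delta encoded: [12, 2, 16, 1, 5, 8, 13]


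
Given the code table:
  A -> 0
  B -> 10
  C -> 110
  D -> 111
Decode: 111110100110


Decoding:
111 -> D
110 -> C
10 -> B
0 -> A
110 -> C


Result: DCBAC


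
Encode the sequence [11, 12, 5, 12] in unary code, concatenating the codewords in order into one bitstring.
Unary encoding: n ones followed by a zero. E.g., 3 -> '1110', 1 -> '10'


Encode each number as n ones followed by a terminating 0:
  11 -> 111111111110 (12 bits)
  12 -> 1111111111110 (13 bits)
  5 -> 111110 (6 bits)
  12 -> 1111111111110 (13 bits)
Total length = 12 + 13 + 6 + 13 = 44 bits.

Unary([11, 12, 5, 12]) = 11111111111011111111111101111101111111111110 (44 bits)


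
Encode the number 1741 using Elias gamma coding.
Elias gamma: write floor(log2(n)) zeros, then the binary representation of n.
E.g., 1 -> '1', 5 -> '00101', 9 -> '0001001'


num_bits = floor(log2(1741)) + 1 = 11
leading_zeros = num_bits - 1 = 10
binary(1741) = 11011001101

Elias gamma(1741) = '0000000000' + '11011001101' = 000000000011011001101 (21 bits)


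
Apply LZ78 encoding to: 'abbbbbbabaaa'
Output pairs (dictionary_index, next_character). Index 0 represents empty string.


LZ78 encoding steps:
Dictionary: {0: ''}
Step 1: w='' (idx 0), next='a' -> output (0, 'a'), add 'a' as idx 1
Step 2: w='' (idx 0), next='b' -> output (0, 'b'), add 'b' as idx 2
Step 3: w='b' (idx 2), next='b' -> output (2, 'b'), add 'bb' as idx 3
Step 4: w='bb' (idx 3), next='b' -> output (3, 'b'), add 'bbb' as idx 4
Step 5: w='a' (idx 1), next='b' -> output (1, 'b'), add 'ab' as idx 5
Step 6: w='a' (idx 1), next='a' -> output (1, 'a'), add 'aa' as idx 6
Step 7: w='a' (idx 1), end of input -> output (1, '')


Encoded: [(0, 'a'), (0, 'b'), (2, 'b'), (3, 'b'), (1, 'b'), (1, 'a'), (1, '')]


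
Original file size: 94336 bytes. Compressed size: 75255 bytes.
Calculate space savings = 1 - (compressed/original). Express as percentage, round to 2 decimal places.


ratio = compressed/original = 75255/94336 = 0.797734
savings = 1 - ratio = 1 - 0.797734 = 0.202266
as a percentage: 0.202266 * 100 = 20.23%

Space savings = 1 - 75255/94336 = 20.23%


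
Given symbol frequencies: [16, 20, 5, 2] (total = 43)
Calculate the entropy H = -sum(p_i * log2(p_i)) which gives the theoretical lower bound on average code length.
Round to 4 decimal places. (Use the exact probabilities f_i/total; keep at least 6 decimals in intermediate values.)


Per-symbol terms -p_i * log2(p_i) with p_i = f_i/43:
  p = 16/43 = 0.372093: log2(p) = -1.426265, -p*log2(p) = 0.530703
  p = 20/43 = 0.465116: log2(p) = -1.104337, -p*log2(p) = 0.513645
  p = 5/43 = 0.116279: log2(p) = -3.104337, -p*log2(p) = 0.360969
  p = 2/43 = 0.046512: log2(p) = -4.426265, -p*log2(p) = 0.205873
H = 0.530703 + 0.513645 + 0.360969 + 0.205873 = 1.611190

H = 1.6112 bits/symbol


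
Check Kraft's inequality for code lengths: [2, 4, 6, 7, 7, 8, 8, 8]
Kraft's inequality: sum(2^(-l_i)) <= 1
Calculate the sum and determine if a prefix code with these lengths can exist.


Sum = 2^(-2) + 2^(-4) + 2^(-6) + 2^(-7) + 2^(-7) + 2^(-8) + 2^(-8) + 2^(-8)
    = 0.25 + 0.0625 + 0.015625 + 0.0078125 + 0.0078125 + 0.00390625 + 0.00390625 + 0.00390625
    = 91/256 = 0.35546875
Since 0.35546875 <= 1, Kraft's inequality IS satisfied.
A prefix code with these lengths CAN exist.

Kraft sum = 0.35546875. Satisfied.


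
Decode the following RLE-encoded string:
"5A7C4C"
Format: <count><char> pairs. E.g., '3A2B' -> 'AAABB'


Expanding each <count><char> pair:
  5A -> 'AAAAA'
  7C -> 'CCCCCCC'
  4C -> 'CCCC'

Decoded = AAAAACCCCCCCCCCC


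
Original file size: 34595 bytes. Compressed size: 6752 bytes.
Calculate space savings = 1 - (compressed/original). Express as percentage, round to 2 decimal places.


ratio = compressed/original = 6752/34595 = 0.195173
savings = 1 - ratio = 1 - 0.195173 = 0.804827
as a percentage: 0.804827 * 100 = 80.48%

Space savings = 1 - 6752/34595 = 80.48%


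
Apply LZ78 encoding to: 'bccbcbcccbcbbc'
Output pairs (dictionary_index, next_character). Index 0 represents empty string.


LZ78 encoding steps:
Dictionary: {0: ''}
Step 1: w='' (idx 0), next='b' -> output (0, 'b'), add 'b' as idx 1
Step 2: w='' (idx 0), next='c' -> output (0, 'c'), add 'c' as idx 2
Step 3: w='c' (idx 2), next='b' -> output (2, 'b'), add 'cb' as idx 3
Step 4: w='cb' (idx 3), next='c' -> output (3, 'c'), add 'cbc' as idx 4
Step 5: w='c' (idx 2), next='c' -> output (2, 'c'), add 'cc' as idx 5
Step 6: w='b' (idx 1), next='c' -> output (1, 'c'), add 'bc' as idx 6
Step 7: w='b' (idx 1), next='b' -> output (1, 'b'), add 'bb' as idx 7
Step 8: w='c' (idx 2), end of input -> output (2, '')


Encoded: [(0, 'b'), (0, 'c'), (2, 'b'), (3, 'c'), (2, 'c'), (1, 'c'), (1, 'b'), (2, '')]


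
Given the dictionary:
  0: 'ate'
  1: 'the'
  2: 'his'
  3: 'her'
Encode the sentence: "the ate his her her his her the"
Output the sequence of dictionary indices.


Look up each word in the dictionary:
  'the' -> 1
  'ate' -> 0
  'his' -> 2
  'her' -> 3
  'her' -> 3
  'his' -> 2
  'her' -> 3
  'the' -> 1

Encoded: [1, 0, 2, 3, 3, 2, 3, 1]


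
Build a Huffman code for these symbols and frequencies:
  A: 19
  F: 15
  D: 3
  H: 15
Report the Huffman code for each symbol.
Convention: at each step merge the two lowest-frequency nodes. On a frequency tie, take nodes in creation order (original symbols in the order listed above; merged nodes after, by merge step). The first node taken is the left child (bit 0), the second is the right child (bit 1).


Huffman tree construction:
Step 1: Merge D(3) + F(15) = 18
Step 2: Merge H(15) + (D+F)(18) = 33
Step 3: Merge A(19) + (H+(D+F))(33) = 52
Read each symbol's code off the tree from the root (left child = 0, right child = 1).

Codes:
  A: 0 (length 1)
  F: 111 (length 3)
  D: 110 (length 3)
  H: 10 (length 2)
Average code length: 103/52 = 1.9808 bits/symbol


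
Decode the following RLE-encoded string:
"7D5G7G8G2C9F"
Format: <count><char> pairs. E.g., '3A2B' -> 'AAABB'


Expanding each <count><char> pair:
  7D -> 'DDDDDDD'
  5G -> 'GGGGG'
  7G -> 'GGGGGGG'
  8G -> 'GGGGGGGG'
  2C -> 'CC'
  9F -> 'FFFFFFFFF'

Decoded = DDDDDDDGGGGGGGGGGGGGGGGGGGGCCFFFFFFFFF


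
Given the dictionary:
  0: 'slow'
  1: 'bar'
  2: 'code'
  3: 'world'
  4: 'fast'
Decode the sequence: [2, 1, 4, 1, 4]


Look up each index in the dictionary:
  2 -> 'code'
  1 -> 'bar'
  4 -> 'fast'
  1 -> 'bar'
  4 -> 'fast'

Decoded: "code bar fast bar fast"


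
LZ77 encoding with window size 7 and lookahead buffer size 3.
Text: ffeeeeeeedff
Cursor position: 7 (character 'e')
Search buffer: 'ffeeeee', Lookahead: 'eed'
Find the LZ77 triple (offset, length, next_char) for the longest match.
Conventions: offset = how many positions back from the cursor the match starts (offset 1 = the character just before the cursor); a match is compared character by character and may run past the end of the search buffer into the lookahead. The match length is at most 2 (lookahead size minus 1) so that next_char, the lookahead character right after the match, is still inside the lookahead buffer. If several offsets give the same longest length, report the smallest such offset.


Try each offset into the search buffer:
  offset=1 (pos 6, char 'e'): match length 2
  offset=2 (pos 5, char 'e'): match length 2
  offset=3 (pos 4, char 'e'): match length 2
  offset=4 (pos 3, char 'e'): match length 2
  offset=5 (pos 2, char 'e'): match length 2
  offset=6 (pos 1, char 'f'): match length 0
  offset=7 (pos 0, char 'f'): match length 0
Longest match has length 2, found at offsets 1, 2, 3, 4, 5; take the smallest, offset 1.
next_char = character at position 7 + 2 = 9 -> 'd'

Best match: offset=1, length=2 (matching 'ee' starting at position 6)
LZ77 triple: (1, 2, 'd')


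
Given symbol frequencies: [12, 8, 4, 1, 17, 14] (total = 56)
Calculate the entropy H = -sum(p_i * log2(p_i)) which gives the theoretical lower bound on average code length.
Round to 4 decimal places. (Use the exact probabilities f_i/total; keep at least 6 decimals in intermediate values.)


Per-symbol terms -p_i * log2(p_i) with p_i = f_i/56:
  p = 12/56 = 0.214286: log2(p) = -2.222392, -p*log2(p) = 0.476227
  p = 8/56 = 0.142857: log2(p) = -2.807355, -p*log2(p) = 0.401051
  p = 4/56 = 0.071429: log2(p) = -3.807355, -p*log2(p) = 0.271954
  p = 1/56 = 0.017857: log2(p) = -5.807355, -p*log2(p) = 0.103703
  p = 17/56 = 0.303571: log2(p) = -1.719892, -p*log2(p) = 0.522110
  p = 14/56 = 0.250000: log2(p) = -2.000000, -p*log2(p) = 0.500000
H = 0.476227 + 0.401051 + 0.271954 + 0.103703 + 0.522110 + 0.500000 = 2.275045

H = 2.275 bits/symbol


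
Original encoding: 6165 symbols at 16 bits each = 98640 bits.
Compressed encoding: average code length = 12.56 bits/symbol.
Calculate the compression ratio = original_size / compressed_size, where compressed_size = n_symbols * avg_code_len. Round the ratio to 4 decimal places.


original_size = n_symbols * orig_bits = 6165 * 16 = 98640 bits
compressed_size = n_symbols * avg_code_len = 6165 * 12.56 = 77432.4 bits
ratio = original_size / compressed_size = 98640 / 77432.4 = 1.2739

Compression ratio = 1.2739


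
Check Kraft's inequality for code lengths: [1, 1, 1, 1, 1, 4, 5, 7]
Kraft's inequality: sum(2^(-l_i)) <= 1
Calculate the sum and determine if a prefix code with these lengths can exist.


Sum = 2^(-1) + 2^(-1) + 2^(-1) + 2^(-1) + 2^(-1) + 2^(-4) + 2^(-5) + 2^(-7)
    = 0.5 + 0.5 + 0.5 + 0.5 + 0.5 + 0.0625 + 0.03125 + 0.0078125
    = 333/128 = 2.6015625
Since 2.6015625 > 1, Kraft's inequality is NOT satisfied.
A prefix code with these lengths CANNOT exist.

Kraft sum = 2.6015625. Not satisfied.


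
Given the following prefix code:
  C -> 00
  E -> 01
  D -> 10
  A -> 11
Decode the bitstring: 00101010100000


Decoding step by step:
Bits 00 -> C
Bits 10 -> D
Bits 10 -> D
Bits 10 -> D
Bits 10 -> D
Bits 00 -> C
Bits 00 -> C


Decoded message: CDDDDCC


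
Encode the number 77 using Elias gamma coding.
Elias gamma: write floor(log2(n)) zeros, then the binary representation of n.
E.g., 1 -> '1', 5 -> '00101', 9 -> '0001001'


num_bits = floor(log2(77)) + 1 = 7
leading_zeros = num_bits - 1 = 6
binary(77) = 1001101

Elias gamma(77) = '000000' + '1001101' = 0000001001101 (13 bits)


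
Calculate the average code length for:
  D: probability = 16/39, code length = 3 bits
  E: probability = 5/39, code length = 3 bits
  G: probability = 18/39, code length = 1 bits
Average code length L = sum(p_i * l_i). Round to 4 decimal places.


Weighted contributions p_i * l_i:
  D: (16/39) * 3 = 48/39
  E: (5/39) * 3 = 15/39
  G: (18/39) * 1 = 18/39
Sum = (48 + 15 + 18)/39 = 81/39

L = 81/39 = 2.0769 bits/symbol


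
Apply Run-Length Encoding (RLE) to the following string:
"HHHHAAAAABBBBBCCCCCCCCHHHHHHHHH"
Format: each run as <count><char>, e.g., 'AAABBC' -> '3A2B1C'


Scanning runs left to right:
  i=0: run of 'H' x 4 -> '4H'
  i=4: run of 'A' x 5 -> '5A'
  i=9: run of 'B' x 5 -> '5B'
  i=14: run of 'C' x 8 -> '8C'
  i=22: run of 'H' x 9 -> '9H'

RLE = 4H5A5B8C9H


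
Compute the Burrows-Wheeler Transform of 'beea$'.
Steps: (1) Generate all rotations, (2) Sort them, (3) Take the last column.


Rotations (sorted):
  0: $beea -> last char: a
  1: a$bee -> last char: e
  2: beea$ -> last char: $
  3: ea$be -> last char: e
  4: eea$b -> last char: b


BWT = ae$eb


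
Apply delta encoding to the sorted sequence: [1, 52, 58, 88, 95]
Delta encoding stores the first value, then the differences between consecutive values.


First value: 1
Deltas:
  52 - 1 = 51
  58 - 52 = 6
  88 - 58 = 30
  95 - 88 = 7


Delta encoded: [1, 51, 6, 30, 7]


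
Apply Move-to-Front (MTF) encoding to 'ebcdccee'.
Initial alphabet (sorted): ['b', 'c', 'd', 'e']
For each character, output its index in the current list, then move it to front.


MTF encoding:
'e': index 3 in ['b', 'c', 'd', 'e'] -> ['e', 'b', 'c', 'd']
'b': index 1 in ['e', 'b', 'c', 'd'] -> ['b', 'e', 'c', 'd']
'c': index 2 in ['b', 'e', 'c', 'd'] -> ['c', 'b', 'e', 'd']
'd': index 3 in ['c', 'b', 'e', 'd'] -> ['d', 'c', 'b', 'e']
'c': index 1 in ['d', 'c', 'b', 'e'] -> ['c', 'd', 'b', 'e']
'c': index 0 in ['c', 'd', 'b', 'e'] -> ['c', 'd', 'b', 'e']
'e': index 3 in ['c', 'd', 'b', 'e'] -> ['e', 'c', 'd', 'b']
'e': index 0 in ['e', 'c', 'd', 'b'] -> ['e', 'c', 'd', 'b']


Output: [3, 1, 2, 3, 1, 0, 3, 0]


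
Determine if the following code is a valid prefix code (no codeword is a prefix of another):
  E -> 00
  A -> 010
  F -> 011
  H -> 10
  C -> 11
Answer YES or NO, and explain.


Checking each pair (does one codeword prefix another?):
  E='00' vs A='010': no prefix
  E='00' vs F='011': no prefix
  E='00' vs H='10': no prefix
  E='00' vs C='11': no prefix
  A='010' vs E='00': no prefix
  A='010' vs F='011': no prefix
  A='010' vs H='10': no prefix
  A='010' vs C='11': no prefix
  F='011' vs E='00': no prefix
  F='011' vs A='010': no prefix
  F='011' vs H='10': no prefix
  F='011' vs C='11': no prefix
  H='10' vs E='00': no prefix
  H='10' vs A='010': no prefix
  H='10' vs F='011': no prefix
  H='10' vs C='11': no prefix
  C='11' vs E='00': no prefix
  C='11' vs A='010': no prefix
  C='11' vs F='011': no prefix
  C='11' vs H='10': no prefix
No violation found over all pairs.

YES -- this is a valid prefix code. No codeword is a prefix of any other codeword.


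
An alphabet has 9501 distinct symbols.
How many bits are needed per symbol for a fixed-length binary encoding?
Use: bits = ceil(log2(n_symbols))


log2(9501) = 13.2139
Bracket: 2^13 = 8192 < 9501 <= 2^14 = 16384
So ceil(log2(9501)) = 14

bits = ceil(log2(9501)) = ceil(13.2139) = 14 bits


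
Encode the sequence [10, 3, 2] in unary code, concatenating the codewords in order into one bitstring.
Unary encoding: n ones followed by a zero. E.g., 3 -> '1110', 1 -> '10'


Encode each number as n ones followed by a terminating 0:
  10 -> 11111111110 (11 bits)
  3 -> 1110 (4 bits)
  2 -> 110 (3 bits)
Total length = 11 + 4 + 3 = 18 bits.

Unary([10, 3, 2]) = 111111111101110110 (18 bits)


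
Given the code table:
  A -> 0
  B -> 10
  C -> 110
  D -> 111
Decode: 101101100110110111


Decoding:
10 -> B
110 -> C
110 -> C
0 -> A
110 -> C
110 -> C
111 -> D


Result: BCCACCD


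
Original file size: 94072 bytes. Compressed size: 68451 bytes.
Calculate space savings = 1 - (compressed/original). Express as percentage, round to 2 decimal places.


ratio = compressed/original = 68451/94072 = 0.727645
savings = 1 - ratio = 1 - 0.727645 = 0.272355
as a percentage: 0.272355 * 100 = 27.24%

Space savings = 1 - 68451/94072 = 27.24%


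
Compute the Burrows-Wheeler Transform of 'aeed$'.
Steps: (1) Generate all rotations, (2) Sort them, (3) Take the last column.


Rotations (sorted):
  0: $aeed -> last char: d
  1: aeed$ -> last char: $
  2: d$aee -> last char: e
  3: ed$ae -> last char: e
  4: eed$a -> last char: a


BWT = d$eea


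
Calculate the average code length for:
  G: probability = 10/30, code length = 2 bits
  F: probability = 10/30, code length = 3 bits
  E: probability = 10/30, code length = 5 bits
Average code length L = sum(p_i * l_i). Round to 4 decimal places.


Weighted contributions p_i * l_i:
  G: (10/30) * 2 = 20/30
  F: (10/30) * 3 = 30/30
  E: (10/30) * 5 = 50/30
Sum = (20 + 30 + 50)/30 = 100/30

L = 100/30 = 3.3333 bits/symbol


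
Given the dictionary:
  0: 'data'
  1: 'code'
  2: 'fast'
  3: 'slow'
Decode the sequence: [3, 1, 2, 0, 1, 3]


Look up each index in the dictionary:
  3 -> 'slow'
  1 -> 'code'
  2 -> 'fast'
  0 -> 'data'
  1 -> 'code'
  3 -> 'slow'

Decoded: "slow code fast data code slow"


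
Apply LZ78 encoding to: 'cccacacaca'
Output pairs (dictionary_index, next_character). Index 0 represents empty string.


LZ78 encoding steps:
Dictionary: {0: ''}
Step 1: w='' (idx 0), next='c' -> output (0, 'c'), add 'c' as idx 1
Step 2: w='c' (idx 1), next='c' -> output (1, 'c'), add 'cc' as idx 2
Step 3: w='' (idx 0), next='a' -> output (0, 'a'), add 'a' as idx 3
Step 4: w='c' (idx 1), next='a' -> output (1, 'a'), add 'ca' as idx 4
Step 5: w='ca' (idx 4), next='c' -> output (4, 'c'), add 'cac' as idx 5
Step 6: w='a' (idx 3), end of input -> output (3, '')


Encoded: [(0, 'c'), (1, 'c'), (0, 'a'), (1, 'a'), (4, 'c'), (3, '')]


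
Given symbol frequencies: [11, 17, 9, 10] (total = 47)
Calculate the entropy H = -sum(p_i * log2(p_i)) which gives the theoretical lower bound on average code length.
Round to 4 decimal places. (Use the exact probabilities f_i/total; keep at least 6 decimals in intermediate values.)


Per-symbol terms -p_i * log2(p_i) with p_i = f_i/47:
  p = 11/47 = 0.234043: log2(p) = -2.095157, -p*log2(p) = 0.490356
  p = 17/47 = 0.361702: log2(p) = -1.467126, -p*log2(p) = 0.530663
  p = 9/47 = 0.191489: log2(p) = -2.384664, -p*log2(p) = 0.456638
  p = 10/47 = 0.212766: log2(p) = -2.232661, -p*log2(p) = 0.475034
H = 0.490356 + 0.530663 + 0.456638 + 0.475034 = 1.952691

H = 1.9527 bits/symbol


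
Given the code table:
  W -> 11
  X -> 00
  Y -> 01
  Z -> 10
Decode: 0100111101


Decoding:
01 -> Y
00 -> X
11 -> W
11 -> W
01 -> Y


Result: YXWWY


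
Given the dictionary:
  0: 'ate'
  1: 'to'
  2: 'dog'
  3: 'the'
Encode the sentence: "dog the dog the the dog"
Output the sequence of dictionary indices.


Look up each word in the dictionary:
  'dog' -> 2
  'the' -> 3
  'dog' -> 2
  'the' -> 3
  'the' -> 3
  'dog' -> 2

Encoded: [2, 3, 2, 3, 3, 2]


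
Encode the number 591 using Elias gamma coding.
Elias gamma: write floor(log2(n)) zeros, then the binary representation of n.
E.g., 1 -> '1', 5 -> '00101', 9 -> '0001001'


num_bits = floor(log2(591)) + 1 = 10
leading_zeros = num_bits - 1 = 9
binary(591) = 1001001111

Elias gamma(591) = '000000000' + '1001001111' = 0000000001001001111 (19 bits)


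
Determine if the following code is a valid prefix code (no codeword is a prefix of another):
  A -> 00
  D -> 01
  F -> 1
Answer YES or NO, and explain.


Checking each pair (does one codeword prefix another?):
  A='00' vs D='01': no prefix
  A='00' vs F='1': no prefix
  D='01' vs A='00': no prefix
  D='01' vs F='1': no prefix
  F='1' vs A='00': no prefix
  F='1' vs D='01': no prefix
No violation found over all pairs.

YES -- this is a valid prefix code. No codeword is a prefix of any other codeword.


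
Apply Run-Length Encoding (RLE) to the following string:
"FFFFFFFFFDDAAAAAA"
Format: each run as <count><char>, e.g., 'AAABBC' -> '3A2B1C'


Scanning runs left to right:
  i=0: run of 'F' x 9 -> '9F'
  i=9: run of 'D' x 2 -> '2D'
  i=11: run of 'A' x 6 -> '6A'

RLE = 9F2D6A


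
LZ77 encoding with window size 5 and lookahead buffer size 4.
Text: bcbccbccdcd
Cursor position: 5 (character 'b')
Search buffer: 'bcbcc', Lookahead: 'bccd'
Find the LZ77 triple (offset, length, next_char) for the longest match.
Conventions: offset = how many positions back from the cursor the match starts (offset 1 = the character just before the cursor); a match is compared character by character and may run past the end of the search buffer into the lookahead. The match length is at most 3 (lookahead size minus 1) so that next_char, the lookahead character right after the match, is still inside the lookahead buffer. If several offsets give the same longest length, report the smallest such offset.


Try each offset into the search buffer:
  offset=1 (pos 4, char 'c'): match length 0
  offset=2 (pos 3, char 'c'): match length 0
  offset=3 (pos 2, char 'b'): match length 3
  offset=4 (pos 1, char 'c'): match length 0
  offset=5 (pos 0, char 'b'): match length 2
Longest match has length 3 at offset 3.
next_char = character at position 5 + 3 = 8 -> 'd'

Best match: offset=3, length=3 (matching 'bcc' starting at position 2)
LZ77 triple: (3, 3, 'd')


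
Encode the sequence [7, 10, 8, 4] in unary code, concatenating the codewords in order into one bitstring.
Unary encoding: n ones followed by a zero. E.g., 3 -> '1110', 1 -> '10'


Encode each number as n ones followed by a terminating 0:
  7 -> 11111110 (8 bits)
  10 -> 11111111110 (11 bits)
  8 -> 111111110 (9 bits)
  4 -> 11110 (5 bits)
Total length = 8 + 11 + 9 + 5 = 33 bits.

Unary([7, 10, 8, 4]) = 111111101111111111011111111011110 (33 bits)


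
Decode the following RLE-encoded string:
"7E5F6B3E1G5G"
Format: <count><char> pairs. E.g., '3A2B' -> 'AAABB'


Expanding each <count><char> pair:
  7E -> 'EEEEEEE'
  5F -> 'FFFFF'
  6B -> 'BBBBBB'
  3E -> 'EEE'
  1G -> 'G'
  5G -> 'GGGGG'

Decoded = EEEEEEEFFFFFBBBBBBEEEGGGGGG


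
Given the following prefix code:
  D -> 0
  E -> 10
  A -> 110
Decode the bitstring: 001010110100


Decoding step by step:
Bits 0 -> D
Bits 0 -> D
Bits 10 -> E
Bits 10 -> E
Bits 110 -> A
Bits 10 -> E
Bits 0 -> D


Decoded message: DDEEAED


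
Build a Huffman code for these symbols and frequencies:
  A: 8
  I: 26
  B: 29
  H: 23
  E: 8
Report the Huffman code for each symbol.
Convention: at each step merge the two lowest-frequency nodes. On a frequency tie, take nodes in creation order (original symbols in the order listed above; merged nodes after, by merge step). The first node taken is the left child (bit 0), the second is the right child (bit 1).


Huffman tree construction:
Step 1: Merge A(8) + E(8) = 16
Step 2: Merge (A+E)(16) + H(23) = 39
Step 3: Merge I(26) + B(29) = 55
Step 4: Merge ((A+E)+H)(39) + (I+B)(55) = 94
Read each symbol's code off the tree from the root (left child = 0, right child = 1).

Codes:
  A: 000 (length 3)
  I: 10 (length 2)
  B: 11 (length 2)
  H: 01 (length 2)
  E: 001 (length 3)
Average code length: 204/94 = 2.1702 bits/symbol


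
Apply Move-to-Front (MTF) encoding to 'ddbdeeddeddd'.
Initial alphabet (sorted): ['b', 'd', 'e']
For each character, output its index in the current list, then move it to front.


MTF encoding:
'd': index 1 in ['b', 'd', 'e'] -> ['d', 'b', 'e']
'd': index 0 in ['d', 'b', 'e'] -> ['d', 'b', 'e']
'b': index 1 in ['d', 'b', 'e'] -> ['b', 'd', 'e']
'd': index 1 in ['b', 'd', 'e'] -> ['d', 'b', 'e']
'e': index 2 in ['d', 'b', 'e'] -> ['e', 'd', 'b']
'e': index 0 in ['e', 'd', 'b'] -> ['e', 'd', 'b']
'd': index 1 in ['e', 'd', 'b'] -> ['d', 'e', 'b']
'd': index 0 in ['d', 'e', 'b'] -> ['d', 'e', 'b']
'e': index 1 in ['d', 'e', 'b'] -> ['e', 'd', 'b']
'd': index 1 in ['e', 'd', 'b'] -> ['d', 'e', 'b']
'd': index 0 in ['d', 'e', 'b'] -> ['d', 'e', 'b']
'd': index 0 in ['d', 'e', 'b'] -> ['d', 'e', 'b']


Output: [1, 0, 1, 1, 2, 0, 1, 0, 1, 1, 0, 0]


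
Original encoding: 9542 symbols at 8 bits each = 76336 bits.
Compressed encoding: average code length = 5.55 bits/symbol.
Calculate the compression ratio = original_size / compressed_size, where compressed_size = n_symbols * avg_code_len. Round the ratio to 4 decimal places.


original_size = n_symbols * orig_bits = 9542 * 8 = 76336 bits
compressed_size = n_symbols * avg_code_len = 9542 * 5.55 = 52958.1 bits
ratio = original_size / compressed_size = 76336 / 52958.1 = 1.4414

Compression ratio = 1.4414


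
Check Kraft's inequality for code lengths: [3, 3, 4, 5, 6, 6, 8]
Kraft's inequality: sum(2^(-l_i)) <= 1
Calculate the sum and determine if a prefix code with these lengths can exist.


Sum = 2^(-3) + 2^(-3) + 2^(-4) + 2^(-5) + 2^(-6) + 2^(-6) + 2^(-8)
    = 0.125 + 0.125 + 0.0625 + 0.03125 + 0.015625 + 0.015625 + 0.00390625
    = 97/256 = 0.37890625
Since 0.37890625 <= 1, Kraft's inequality IS satisfied.
A prefix code with these lengths CAN exist.

Kraft sum = 0.37890625. Satisfied.


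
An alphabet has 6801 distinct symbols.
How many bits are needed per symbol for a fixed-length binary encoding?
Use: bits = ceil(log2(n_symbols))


log2(6801) = 12.7315
Bracket: 2^12 = 4096 < 6801 <= 2^13 = 8192
So ceil(log2(6801)) = 13

bits = ceil(log2(6801)) = ceil(12.7315) = 13 bits


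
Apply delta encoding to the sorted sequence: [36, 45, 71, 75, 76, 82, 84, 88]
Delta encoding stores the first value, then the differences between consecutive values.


First value: 36
Deltas:
  45 - 36 = 9
  71 - 45 = 26
  75 - 71 = 4
  76 - 75 = 1
  82 - 76 = 6
  84 - 82 = 2
  88 - 84 = 4


Delta encoded: [36, 9, 26, 4, 1, 6, 2, 4]


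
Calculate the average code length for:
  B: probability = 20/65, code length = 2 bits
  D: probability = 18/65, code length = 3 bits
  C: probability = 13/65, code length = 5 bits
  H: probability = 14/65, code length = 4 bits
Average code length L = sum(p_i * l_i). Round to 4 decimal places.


Weighted contributions p_i * l_i:
  B: (20/65) * 2 = 40/65
  D: (18/65) * 3 = 54/65
  C: (13/65) * 5 = 65/65
  H: (14/65) * 4 = 56/65
Sum = (40 + 54 + 65 + 56)/65 = 215/65

L = 215/65 = 3.3077 bits/symbol


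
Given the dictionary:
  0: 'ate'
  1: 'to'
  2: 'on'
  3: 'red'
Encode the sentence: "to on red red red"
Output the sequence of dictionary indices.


Look up each word in the dictionary:
  'to' -> 1
  'on' -> 2
  'red' -> 3
  'red' -> 3
  'red' -> 3

Encoded: [1, 2, 3, 3, 3]


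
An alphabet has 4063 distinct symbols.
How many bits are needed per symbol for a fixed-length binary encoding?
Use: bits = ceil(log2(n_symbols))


log2(4063) = 11.9883
Bracket: 2^11 = 2048 < 4063 <= 2^12 = 4096
So ceil(log2(4063)) = 12

bits = ceil(log2(4063)) = ceil(11.9883) = 12 bits


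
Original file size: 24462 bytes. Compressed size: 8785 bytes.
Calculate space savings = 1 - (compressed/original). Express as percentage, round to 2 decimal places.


ratio = compressed/original = 8785/24462 = 0.359128
savings = 1 - ratio = 1 - 0.359128 = 0.640872
as a percentage: 0.640872 * 100 = 64.09%

Space savings = 1 - 8785/24462 = 64.09%


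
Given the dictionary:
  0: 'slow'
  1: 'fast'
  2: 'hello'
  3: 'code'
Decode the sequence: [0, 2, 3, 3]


Look up each index in the dictionary:
  0 -> 'slow'
  2 -> 'hello'
  3 -> 'code'
  3 -> 'code'

Decoded: "slow hello code code"


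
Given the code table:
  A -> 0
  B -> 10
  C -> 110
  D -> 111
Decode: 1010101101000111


Decoding:
10 -> B
10 -> B
10 -> B
110 -> C
10 -> B
0 -> A
0 -> A
111 -> D


Result: BBBCBAAD


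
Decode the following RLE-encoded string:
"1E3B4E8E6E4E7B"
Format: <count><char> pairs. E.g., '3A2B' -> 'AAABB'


Expanding each <count><char> pair:
  1E -> 'E'
  3B -> 'BBB'
  4E -> 'EEEE'
  8E -> 'EEEEEEEE'
  6E -> 'EEEEEE'
  4E -> 'EEEE'
  7B -> 'BBBBBBB'

Decoded = EBBBEEEEEEEEEEEEEEEEEEEEEEBBBBBBB


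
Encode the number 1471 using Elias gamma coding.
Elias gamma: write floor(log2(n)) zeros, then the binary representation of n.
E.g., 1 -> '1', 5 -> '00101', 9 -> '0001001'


num_bits = floor(log2(1471)) + 1 = 11
leading_zeros = num_bits - 1 = 10
binary(1471) = 10110111111

Elias gamma(1471) = '0000000000' + '10110111111' = 000000000010110111111 (21 bits)


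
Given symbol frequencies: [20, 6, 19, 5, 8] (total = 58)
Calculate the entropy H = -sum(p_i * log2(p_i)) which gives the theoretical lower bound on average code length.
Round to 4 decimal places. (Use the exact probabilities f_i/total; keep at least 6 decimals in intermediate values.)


Per-symbol terms -p_i * log2(p_i) with p_i = f_i/58:
  p = 20/58 = 0.344828: log2(p) = -1.536053, -p*log2(p) = 0.529673
  p = 6/58 = 0.103448: log2(p) = -3.273018, -p*log2(p) = 0.338588
  p = 19/58 = 0.327586: log2(p) = -1.610053, -p*log2(p) = 0.527431
  p = 5/58 = 0.086207: log2(p) = -3.536053, -p*log2(p) = 0.304832
  p = 8/58 = 0.137931: log2(p) = -2.857981, -p*log2(p) = 0.394204
H = 0.529673 + 0.338588 + 0.527431 + 0.304832 + 0.394204 = 2.094728

H = 2.0947 bits/symbol


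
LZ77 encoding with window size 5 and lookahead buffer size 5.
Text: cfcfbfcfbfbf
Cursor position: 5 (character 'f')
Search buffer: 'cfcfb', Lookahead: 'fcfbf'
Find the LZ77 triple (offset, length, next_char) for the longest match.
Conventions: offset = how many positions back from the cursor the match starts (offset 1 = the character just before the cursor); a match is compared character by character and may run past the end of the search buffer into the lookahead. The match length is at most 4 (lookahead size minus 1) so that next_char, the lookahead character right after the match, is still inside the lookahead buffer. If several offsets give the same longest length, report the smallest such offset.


Try each offset into the search buffer:
  offset=1 (pos 4, char 'b'): match length 0
  offset=2 (pos 3, char 'f'): match length 1
  offset=3 (pos 2, char 'c'): match length 0
  offset=4 (pos 1, char 'f'): match length 4
  offset=5 (pos 0, char 'c'): match length 0
Longest match has length 4 at offset 4.
next_char = character at position 5 + 4 = 9 -> 'f'

Best match: offset=4, length=4 (matching 'fcfb' starting at position 1)
LZ77 triple: (4, 4, 'f')


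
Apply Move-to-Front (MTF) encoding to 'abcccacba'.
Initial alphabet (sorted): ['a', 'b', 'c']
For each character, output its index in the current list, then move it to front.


MTF encoding:
'a': index 0 in ['a', 'b', 'c'] -> ['a', 'b', 'c']
'b': index 1 in ['a', 'b', 'c'] -> ['b', 'a', 'c']
'c': index 2 in ['b', 'a', 'c'] -> ['c', 'b', 'a']
'c': index 0 in ['c', 'b', 'a'] -> ['c', 'b', 'a']
'c': index 0 in ['c', 'b', 'a'] -> ['c', 'b', 'a']
'a': index 2 in ['c', 'b', 'a'] -> ['a', 'c', 'b']
'c': index 1 in ['a', 'c', 'b'] -> ['c', 'a', 'b']
'b': index 2 in ['c', 'a', 'b'] -> ['b', 'c', 'a']
'a': index 2 in ['b', 'c', 'a'] -> ['a', 'b', 'c']


Output: [0, 1, 2, 0, 0, 2, 1, 2, 2]


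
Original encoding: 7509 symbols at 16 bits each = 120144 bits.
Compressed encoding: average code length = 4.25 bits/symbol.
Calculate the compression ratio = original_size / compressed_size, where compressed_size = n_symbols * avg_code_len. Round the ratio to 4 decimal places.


original_size = n_symbols * orig_bits = 7509 * 16 = 120144 bits
compressed_size = n_symbols * avg_code_len = 7509 * 4.25 = 31913.25 bits
ratio = original_size / compressed_size = 120144 / 31913.25 = 3.7647

Compression ratio = 3.7647


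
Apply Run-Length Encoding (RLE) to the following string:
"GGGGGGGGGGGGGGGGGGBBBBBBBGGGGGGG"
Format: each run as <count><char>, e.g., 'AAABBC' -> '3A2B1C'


Scanning runs left to right:
  i=0: run of 'G' x 18 -> '18G'
  i=18: run of 'B' x 7 -> '7B'
  i=25: run of 'G' x 7 -> '7G'

RLE = 18G7B7G


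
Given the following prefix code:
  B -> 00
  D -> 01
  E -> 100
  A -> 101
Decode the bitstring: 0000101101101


Decoding step by step:
Bits 00 -> B
Bits 00 -> B
Bits 101 -> A
Bits 101 -> A
Bits 101 -> A


Decoded message: BBAAA


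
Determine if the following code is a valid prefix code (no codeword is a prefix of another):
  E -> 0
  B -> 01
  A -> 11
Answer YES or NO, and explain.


Checking each pair (does one codeword prefix another?):
  E='0' vs B='01': prefix -- VIOLATION

NO -- this is NOT a valid prefix code. E (0) is a prefix of B (01).


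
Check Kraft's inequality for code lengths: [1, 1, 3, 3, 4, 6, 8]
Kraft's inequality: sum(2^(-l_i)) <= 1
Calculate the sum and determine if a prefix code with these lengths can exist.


Sum = 2^(-1) + 2^(-1) + 2^(-3) + 2^(-3) + 2^(-4) + 2^(-6) + 2^(-8)
    = 0.5 + 0.5 + 0.125 + 0.125 + 0.0625 + 0.015625 + 0.00390625
    = 341/256 = 1.33203125
Since 1.33203125 > 1, Kraft's inequality is NOT satisfied.
A prefix code with these lengths CANNOT exist.

Kraft sum = 1.33203125. Not satisfied.


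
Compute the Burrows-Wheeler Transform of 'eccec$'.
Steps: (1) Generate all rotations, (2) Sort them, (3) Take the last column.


Rotations (sorted):
  0: $eccec -> last char: c
  1: c$ecce -> last char: e
  2: ccec$e -> last char: e
  3: cec$ec -> last char: c
  4: ec$ecc -> last char: c
  5: eccec$ -> last char: $


BWT = ceecc$


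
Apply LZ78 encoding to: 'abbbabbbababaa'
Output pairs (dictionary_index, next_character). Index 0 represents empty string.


LZ78 encoding steps:
Dictionary: {0: ''}
Step 1: w='' (idx 0), next='a' -> output (0, 'a'), add 'a' as idx 1
Step 2: w='' (idx 0), next='b' -> output (0, 'b'), add 'b' as idx 2
Step 3: w='b' (idx 2), next='b' -> output (2, 'b'), add 'bb' as idx 3
Step 4: w='a' (idx 1), next='b' -> output (1, 'b'), add 'ab' as idx 4
Step 5: w='bb' (idx 3), next='a' -> output (3, 'a'), add 'bba' as idx 5
Step 6: w='b' (idx 2), next='a' -> output (2, 'a'), add 'ba' as idx 6
Step 7: w='ba' (idx 6), next='a' -> output (6, 'a'), add 'baa' as idx 7


Encoded: [(0, 'a'), (0, 'b'), (2, 'b'), (1, 'b'), (3, 'a'), (2, 'a'), (6, 'a')]


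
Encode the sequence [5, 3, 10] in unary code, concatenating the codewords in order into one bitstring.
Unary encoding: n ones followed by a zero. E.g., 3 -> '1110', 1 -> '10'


Encode each number as n ones followed by a terminating 0:
  5 -> 111110 (6 bits)
  3 -> 1110 (4 bits)
  10 -> 11111111110 (11 bits)
Total length = 6 + 4 + 11 = 21 bits.

Unary([5, 3, 10]) = 111110111011111111110 (21 bits)


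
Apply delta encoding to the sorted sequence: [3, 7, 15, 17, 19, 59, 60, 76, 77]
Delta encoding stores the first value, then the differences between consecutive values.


First value: 3
Deltas:
  7 - 3 = 4
  15 - 7 = 8
  17 - 15 = 2
  19 - 17 = 2
  59 - 19 = 40
  60 - 59 = 1
  76 - 60 = 16
  77 - 76 = 1


Delta encoded: [3, 4, 8, 2, 2, 40, 1, 16, 1]
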